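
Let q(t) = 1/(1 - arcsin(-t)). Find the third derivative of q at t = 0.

-7

Plug the Maclaurin series of the inner function into that of the outer and collect terms.
From the series, [t^3] q = -7/6; multiply by 3! = 6 to get -7.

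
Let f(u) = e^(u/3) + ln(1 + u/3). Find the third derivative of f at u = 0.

Expand each term separately and add.
The coefficient of u^3 in the expansion is 1/54, so f′′′(0) = 3! * (1/54) = 1/9.

1/9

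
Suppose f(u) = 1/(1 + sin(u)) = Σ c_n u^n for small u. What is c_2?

1

Substitute the inner expansion into the outer series and collect powers.
f(0) = 1
f′(0) = -1
f′′(0) = 2
So c_2 = f′′(0)/2! = 1.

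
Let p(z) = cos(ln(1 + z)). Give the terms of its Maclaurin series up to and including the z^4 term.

Substitute the inner expansion into the outer series and collect powers.
[z^0] = 1;  [z^1] = 0;  [z^2] = -1/2;  [z^3] = 1/2;  [z^4] = -5/12.

-5*z^4/12 + z^3/2 - z^2/2 + 1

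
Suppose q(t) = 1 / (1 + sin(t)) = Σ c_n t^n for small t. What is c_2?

Write 1/(1+u) = 1 - u + u^2 - u^3 + ... and substitute the series for u.
q(0) = 1
q′(0) = -1
q′′(0) = 2
Then c_k = q^(k)(0)/k! gives each Taylor coefficient.

1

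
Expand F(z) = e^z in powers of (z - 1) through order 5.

e*(z - 1)^5/120 + e*(z - 1)^4/24 + e*(z - 1)^3/6 + e*(z - 1)^2/2 + e*(z - 1) + e

F(1) = e
F′(1) = e
F′′(1) = e
F′′′(1) = e
F^(4)(1) = e
F^(5)(1) = e
The Taylor polynomial is Σ F^(k)(1)/k! · (z - 1)^k.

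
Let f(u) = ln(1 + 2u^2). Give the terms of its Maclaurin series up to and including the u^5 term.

-2*u^4 + 2*u^2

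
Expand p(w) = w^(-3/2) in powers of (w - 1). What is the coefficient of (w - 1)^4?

315/128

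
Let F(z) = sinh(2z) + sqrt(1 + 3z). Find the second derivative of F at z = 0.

Add the two expansions coefficient-wise.
From the series, [z^2] F = -9/8; multiply by 2! = 2 to get -9/4.

-9/4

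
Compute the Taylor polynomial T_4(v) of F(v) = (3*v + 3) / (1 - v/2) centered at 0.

9*v^4/16 + 9*v^3/8 + 9*v^2/4 + 9*v/2 + 3

Multiply each power in the prefactor through the base expansion.
F(0) = 3
F′(0) = 9/2
F′′(0) = 9/2
F′′′(0) = 27/4
F^(4)(0) = 27/2
The Taylor polynomial is Σ F^(k)(0)/k! · v^k.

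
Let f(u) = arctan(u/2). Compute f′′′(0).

-1/4

From the series, [u^3] f = -1/24; multiply by 3! = 6 to get -1/4.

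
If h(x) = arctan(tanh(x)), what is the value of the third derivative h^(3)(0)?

-4

Plug the Maclaurin series of the inner function into that of the outer and collect terms.
The coefficient of x^3 in the expansion is -2/3, so h′′′(0) = 3! * (-2/3) = -4.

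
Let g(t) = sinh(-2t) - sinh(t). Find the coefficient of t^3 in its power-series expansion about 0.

-3/2

Combine the two series term by term.
g(0) = 0
g′(0) = -3
g′′(0) = 0
g′′′(0) = -9
Then c_k = g^(k)(0)/k! gives each Taylor coefficient.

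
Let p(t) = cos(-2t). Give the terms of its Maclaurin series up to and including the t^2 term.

1 - 2*t^2

Compute the successive derivatives at the expansion point and divide by k!.
p(0) = 1
p′(0) = 0
p′′(0) = -4
Dividing each by k! gives the coefficients c_0, ..., c_2.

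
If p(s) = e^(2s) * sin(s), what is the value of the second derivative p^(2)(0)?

Expand each factor separately, then convolve coefficients.
The coefficient of s^2 in the expansion is 2, so p′′(0) = 2! * (2) = 4.

4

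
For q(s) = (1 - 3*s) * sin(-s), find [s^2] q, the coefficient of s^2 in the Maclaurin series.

3

Multiply each power in the prefactor through the base expansion.
q(0) = 0
q′(0) = -1
q′′(0) = 6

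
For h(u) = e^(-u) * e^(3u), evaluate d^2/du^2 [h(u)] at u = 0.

Expand each factor separately, then convolve coefficients.
From the series, [u^2] h = 2; multiply by 2! = 2 to get 4.

4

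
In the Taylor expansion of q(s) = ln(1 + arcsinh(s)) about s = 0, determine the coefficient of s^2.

Let u equal the inner series; expand the outer function in u and truncate.
q(0) = 0
q′(0) = 1
q′′(0) = -1

-1/2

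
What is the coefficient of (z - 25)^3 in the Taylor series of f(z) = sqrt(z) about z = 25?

1/50000

f(25) = 5
f′(25) = 1/10
f′′(25) = -1/500
f′′′(25) = 3/25000
So c_3 = f′′′(25)/3! = 1/50000.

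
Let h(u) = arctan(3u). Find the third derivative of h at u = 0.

The coefficient of u^3 in the expansion is -9, so h′′′(0) = 3! * (-9) = -54.

-54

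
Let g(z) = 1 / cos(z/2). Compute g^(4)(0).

5/16

Invert the denominator's series and multiply.
The coefficient of z^4 in the expansion is 5/384, so g^(4)(0) = 4! * (5/384) = 5/16.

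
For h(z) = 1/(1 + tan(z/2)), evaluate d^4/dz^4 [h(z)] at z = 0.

Compose series: expand the inner function first, then feed it into the outer expansion.
The coefficient of z^4 in the expansion is 5/48, so h^(4)(0) = 4! * (5/48) = 5/2.

5/2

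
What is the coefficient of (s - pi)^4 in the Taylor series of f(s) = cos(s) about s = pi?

-1/24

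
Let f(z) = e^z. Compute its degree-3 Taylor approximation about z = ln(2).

f(ln(2)) = 2
f′(ln(2)) = 2
f′′(ln(2)) = 2
f′′′(ln(2)) = 2

(z - ln(2))^3/3 + (z - ln(2))^2 + 2*(z - ln(2)) + 2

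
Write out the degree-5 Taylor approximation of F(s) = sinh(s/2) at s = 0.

s^5/3840 + s^3/48 + s/2

Use the known series and substitute for the argument.
F(0) = 0
F′(0) = 1/2
F′′(0) = 0
F′′′(0) = 1/8
F^(4)(0) = 0
F^(5)(0) = 1/32
Dividing each by k! gives the coefficients c_0, ..., c_5.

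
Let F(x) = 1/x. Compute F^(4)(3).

Apply the Taylor formula c_k = f^(k)(a)/k!.
The coefficient of (x - 3)^4 in the expansion is 1/243, so F^(4)(3) = 4! * (1/243) = 8/81.

8/81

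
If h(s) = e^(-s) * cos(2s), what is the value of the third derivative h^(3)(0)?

Take the Cauchy product of the two expansions.
The coefficient of s^3 in the expansion is 11/6, so h′′′(0) = 3! * (11/6) = 11.

11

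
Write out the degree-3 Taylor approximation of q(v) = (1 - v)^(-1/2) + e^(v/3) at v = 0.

413*v^3/1296 + 31*v^2/72 + 5*v/6 + 2

Add the two expansions coefficient-wise.
q(0) = 2
q′(0) = 5/6
q′′(0) = 31/36
q′′′(0) = 413/216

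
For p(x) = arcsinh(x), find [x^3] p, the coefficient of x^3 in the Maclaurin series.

p(0) = 0
p′(0) = 1
p′′(0) = 0
p′′′(0) = -1

-1/6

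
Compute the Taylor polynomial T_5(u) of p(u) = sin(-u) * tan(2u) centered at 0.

Multiply the two series term by term and collect like powers.
p(0) = 0
p′(0) = 0
p′′(0) = -4
p′′′(0) = 0
p^(4)(0) = -56
p^(5)(0) = 0

-7*u^4/3 - 2*u^2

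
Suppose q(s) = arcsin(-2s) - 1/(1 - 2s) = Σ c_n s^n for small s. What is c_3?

-28/3

Combine the two series term by term.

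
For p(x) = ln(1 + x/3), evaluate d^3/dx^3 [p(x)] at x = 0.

2/27

From the series, [x^3] p = 1/81; multiply by 3! = 6 to get 2/27.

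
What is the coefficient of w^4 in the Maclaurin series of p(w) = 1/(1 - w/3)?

p(0) = 1
p′(0) = 1/3
p′′(0) = 2/9
p′′′(0) = 2/9
p^(4)(0) = 8/27

1/81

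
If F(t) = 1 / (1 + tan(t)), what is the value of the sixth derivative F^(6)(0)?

Write 1/(1+u) = 1 - u + u^2 - u^3 + ... and substitute the series for u.
From the series, [t^6] F = 122/45; multiply by 6! = 720 to get 1952.

1952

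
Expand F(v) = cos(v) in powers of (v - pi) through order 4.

-(v - pi)^4/24 + (v - pi)^2/2 - 1

F(pi) = -1
F′(pi) = 0
F′′(pi) = 1
F′′′(pi) = 0
F^(4)(pi) = -1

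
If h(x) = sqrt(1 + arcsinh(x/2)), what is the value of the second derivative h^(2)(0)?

Plug the Maclaurin series of the inner function into that of the outer and collect terms.
The coefficient of x^2 in the expansion is -1/32, so h′′(0) = 2! * (-1/32) = -1/16.

-1/16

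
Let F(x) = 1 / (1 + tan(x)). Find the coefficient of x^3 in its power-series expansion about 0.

Write 1/(1+u) = 1 - u + u^2 - u^3 + ... and substitute the series for u.
F(0) = 1
F′(0) = -1
F′′(0) = 2
F′′′(0) = -8

-4/3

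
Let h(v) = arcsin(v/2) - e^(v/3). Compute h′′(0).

Combine the two series term by term.
The coefficient of v^2 in the expansion is -1/18, so h′′(0) = 2! * (-1/18) = -1/9.

-1/9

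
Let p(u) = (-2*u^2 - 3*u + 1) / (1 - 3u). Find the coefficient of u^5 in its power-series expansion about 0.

-54

Shift and add copies of the series according to the polynomial's terms.
p(0) = 1
p′(0) = 0
p′′(0) = -4
p′′′(0) = -36
p^(4)(0) = -432
p^(5)(0) = -6480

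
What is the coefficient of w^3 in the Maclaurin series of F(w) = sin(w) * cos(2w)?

Multiply the two series term by term and collect like powers.
[w^0] = 0;  [w^1] = 1;  [w^2] = 0;  [w^3] = -13/6.

-13/6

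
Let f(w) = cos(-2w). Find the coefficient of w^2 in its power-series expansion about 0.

-2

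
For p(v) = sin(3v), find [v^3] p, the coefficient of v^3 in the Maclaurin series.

-9/2

Apply the Taylor formula c_k = f^(k)(a)/k!.
[v^0] = 0;  [v^1] = 3;  [v^2] = 0;  [v^3] = -9/2.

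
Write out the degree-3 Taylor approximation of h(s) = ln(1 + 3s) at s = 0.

h(0) = 0
h′(0) = 3
h′′(0) = -9
h′′′(0) = 54

9*s^3 - 9*s^2/2 + 3*s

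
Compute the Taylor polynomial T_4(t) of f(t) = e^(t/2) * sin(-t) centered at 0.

Expand each factor separately, then convolve coefficients.
[t^0] = 0;  [t^1] = -1;  [t^2] = -1/2;  [t^3] = 1/24;  [t^4] = 1/16.

t^4/16 + t^3/24 - t^2/2 - t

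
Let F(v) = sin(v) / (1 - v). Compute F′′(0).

Multiply the two series term by term and collect like powers.
The coefficient of v^2 in the expansion is 1, so F′′(0) = 2! * (1) = 2.

2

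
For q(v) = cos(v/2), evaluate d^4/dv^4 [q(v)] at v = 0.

Use the known series and substitute for the argument.
The coefficient of v^4 in the expansion is 1/384, so q^(4)(0) = 4! * (1/384) = 1/16.

1/16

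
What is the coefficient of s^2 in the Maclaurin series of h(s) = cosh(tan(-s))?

Plug the Maclaurin series of the inner function into that of the outer and collect terms.

1/2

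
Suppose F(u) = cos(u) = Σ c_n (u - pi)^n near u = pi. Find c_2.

1/2

Use the known series and substitute for the argument.
F(pi) = -1
F′(pi) = 0
F′′(pi) = 1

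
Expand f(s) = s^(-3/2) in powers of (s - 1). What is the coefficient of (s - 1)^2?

Use the known series and substitute for the argument.
f(1) = 1
f′(1) = -3/2
f′′(1) = 15/4
So c_2 = f′′(1)/2! = 15/8.

15/8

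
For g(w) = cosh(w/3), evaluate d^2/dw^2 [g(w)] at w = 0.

1/9

The coefficient of w^2 in the expansion is 1/18, so g′′(0) = 2! * (1/18) = 1/9.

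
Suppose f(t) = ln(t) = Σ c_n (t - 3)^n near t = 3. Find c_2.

[(t - 3)^0] = ln(3);  [(t - 3)^1] = 1/3;  [(t - 3)^2] = -1/18.
So c_2 = f′′(3)/2! = -1/18.

-1/18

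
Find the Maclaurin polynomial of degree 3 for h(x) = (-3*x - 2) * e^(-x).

Distribute the polynomial across the series and collect like powers.
[x^0] = -2;  [x^1] = -1;  [x^2] = 2;  [x^3] = -7/6.

-7*x^3/6 + 2*x^2 - x - 2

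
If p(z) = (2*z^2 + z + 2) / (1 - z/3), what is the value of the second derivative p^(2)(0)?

Shift and add copies of the series according to the polynomial's terms.
The coefficient of z^2 in the expansion is 23/9, so p′′(0) = 2! * (23/9) = 46/9.

46/9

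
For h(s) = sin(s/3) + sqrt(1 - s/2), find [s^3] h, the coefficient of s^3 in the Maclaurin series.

Expand each term separately and add.
h(0) = 1
h′(0) = 1/12
h′′(0) = -1/16
h′′′(0) = -145/1728
Dividing each by k! gives the coefficients c_0, ..., c_3.

-145/10368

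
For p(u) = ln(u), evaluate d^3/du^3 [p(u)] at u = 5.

The coefficient of (u - 5)^3 in the expansion is 1/375, so p′′′(5) = 3! * (1/375) = 2/125.

2/125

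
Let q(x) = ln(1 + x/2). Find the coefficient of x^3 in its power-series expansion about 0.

q(0) = 0
q′(0) = 1/2
q′′(0) = -1/4
q′′′(0) = 1/4

1/24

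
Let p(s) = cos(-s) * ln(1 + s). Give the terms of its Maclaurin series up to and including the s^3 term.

-s^3/6 - s^2/2 + s

Multiply the two series term by term and collect like powers.
p(0) = 0
p′(0) = 1
p′′(0) = -1
p′′′(0) = -1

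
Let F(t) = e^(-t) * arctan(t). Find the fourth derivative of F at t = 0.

4

Multiply the two series term by term and collect like powers.
The coefficient of t^4 in the expansion is 1/6, so F^(4)(0) = 4! * (1/6) = 4.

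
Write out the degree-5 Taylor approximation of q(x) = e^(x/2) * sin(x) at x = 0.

Write out both Maclaurin series and multiply, keeping only the needed powers.

-19*x^5/1920 - x^4/16 - x^3/24 + x^2/2 + x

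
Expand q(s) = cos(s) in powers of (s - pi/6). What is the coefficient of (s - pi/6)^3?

1/12

Use the known series and substitute for the argument.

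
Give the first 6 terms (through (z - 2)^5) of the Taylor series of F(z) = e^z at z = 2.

(z - 2)^5*e^(2)/120 + (z - 2)^4*e^(2)/24 + (z - 2)^3*e^(2)/6 + (z - 2)^2*e^(2)/2 + (z - 2)*e^(2) + e^(2)

[(z - 2)^0] = e^(2);  [(z - 2)^1] = e^(2);  [(z - 2)^2] = e^(2)/2;  [(z - 2)^3] = e^(2)/6;  [(z - 2)^4] = e^(2)/24;  [(z - 2)^5] = e^(2)/120.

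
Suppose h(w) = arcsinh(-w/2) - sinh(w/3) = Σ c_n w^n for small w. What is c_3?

19/1296

Combine the two series term by term.
h(0) = 0
h′(0) = -5/6
h′′(0) = 0
h′′′(0) = 19/216
The Taylor polynomial is Σ h^(k)(0)/k! · w^k.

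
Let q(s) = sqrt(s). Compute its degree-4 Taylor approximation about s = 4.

-5*(s - 4)^4/16384 + (s - 4)^3/512 - (s - 4)^2/64 + (s - 4)/4 + 2

Apply the Taylor formula c_k = f^(k)(a)/k!.
q(4) = 2
q′(4) = 1/4
q′′(4) = -1/32
q′′′(4) = 3/256
q^(4)(4) = -15/2048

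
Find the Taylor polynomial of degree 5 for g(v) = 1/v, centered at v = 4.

-(v - 4)^5/4096 + (v - 4)^4/1024 - (v - 4)^3/256 + (v - 4)^2/64 - (v - 4)/16 + 1/4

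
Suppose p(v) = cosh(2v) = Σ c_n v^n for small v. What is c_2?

2

Apply the Taylor formula c_k = f^(k)(a)/k!.
p(0) = 1
p′(0) = 0
p′′(0) = 4
So c_2 = p′′(0)/2! = 2.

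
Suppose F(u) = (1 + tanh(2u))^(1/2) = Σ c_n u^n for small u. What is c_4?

17/24

Let u equal the inner series; expand the outer function in u and truncate.
F(0) = 1
F′(0) = 1
F′′(0) = -1
F′′′(0) = -5
F^(4)(0) = 17
So c_4 = F^(4)(0)/4! = 17/24.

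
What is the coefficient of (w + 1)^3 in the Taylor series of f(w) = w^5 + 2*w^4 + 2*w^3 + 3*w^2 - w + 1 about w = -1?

4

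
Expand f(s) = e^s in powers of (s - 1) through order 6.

[(s - 1)^0] = e;  [(s - 1)^1] = e;  [(s - 1)^2] = e/2;  [(s - 1)^3] = e/6;  [(s - 1)^4] = e/24;  [(s - 1)^5] = e/120;  [(s - 1)^6] = e/720.

e*(s - 1)^6/720 + e*(s - 1)^5/120 + e*(s - 1)^4/24 + e*(s - 1)^3/6 + e*(s - 1)^2/2 + e*(s - 1) + e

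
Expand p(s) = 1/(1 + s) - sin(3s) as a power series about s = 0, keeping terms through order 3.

Combine the two series term by term.
p(0) = 1
p′(0) = -4
p′′(0) = 2
p′′′(0) = 21

7*s^3/2 + s^2 - 4*s + 1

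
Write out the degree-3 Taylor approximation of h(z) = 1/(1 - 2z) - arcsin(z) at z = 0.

Add the two expansions coefficient-wise.
h(0) = 1
h′(0) = 1
h′′(0) = 8
h′′′(0) = 47
Then c_k = h^(k)(0)/k! gives each Taylor coefficient.

47*z^3/6 + 4*z^2 + z + 1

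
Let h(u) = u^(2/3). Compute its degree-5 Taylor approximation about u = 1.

[(u - 1)^0] = 1;  [(u - 1)^1] = 2/3;  [(u - 1)^2] = -1/9;  [(u - 1)^3] = 4/81;  [(u - 1)^4] = -7/243;  [(u - 1)^5] = 14/729.

14*(u - 1)^5/729 - 7*(u - 1)^4/243 + 4*(u - 1)^3/81 - (u - 1)^2/9 + 2*(u - 1)/3 + 1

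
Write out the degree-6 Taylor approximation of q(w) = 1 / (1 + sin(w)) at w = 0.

17*w^6/45 - 61*w^5/120 + 2*w^4/3 - 5*w^3/6 + w^2 - w + 1

Expand as Σ (-1)^k u^k with u equal to the inner function's series.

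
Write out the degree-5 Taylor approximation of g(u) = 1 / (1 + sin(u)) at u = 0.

Expand as Σ (-1)^k u^k with u equal to the inner function's series.
g(0) = 1
g′(0) = -1
g′′(0) = 2
g′′′(0) = -5
g^(4)(0) = 16
g^(5)(0) = -61
The Taylor polynomial is Σ g^(k)(0)/k! · u^k.

-61*u^5/120 + 2*u^4/3 - 5*u^3/6 + u^2 - u + 1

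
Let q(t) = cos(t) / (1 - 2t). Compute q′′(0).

Write out both Maclaurin series and multiply, keeping only the needed powers.
From the series, [t^2] q = 7/2; multiply by 2! = 2 to get 7.

7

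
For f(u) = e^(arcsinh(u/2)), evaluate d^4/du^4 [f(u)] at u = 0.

-3/16

Substitute the inner expansion into the outer series and collect powers.
The coefficient of u^4 in the expansion is -1/128, so f^(4)(0) = 4! * (-1/128) = -3/16.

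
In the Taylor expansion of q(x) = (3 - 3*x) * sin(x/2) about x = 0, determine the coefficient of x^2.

Distribute the polynomial across the series and collect like powers.
q(0) = 0
q′(0) = 3/2
q′′(0) = -3
So c_2 = q′′(0)/2! = -3/2.

-3/2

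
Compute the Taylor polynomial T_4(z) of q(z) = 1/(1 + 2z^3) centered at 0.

[z^0] = 1;  [z^1] = 0;  [z^2] = 0;  [z^3] = -2;  [z^4] = 0.

1 - 2*z^3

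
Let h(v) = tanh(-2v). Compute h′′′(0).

Compute the successive derivatives at the expansion point and divide by k!.
From the series, [v^3] h = 8/3; multiply by 3! = 6 to get 16.

16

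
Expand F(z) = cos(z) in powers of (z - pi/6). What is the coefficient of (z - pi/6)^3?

Compute the successive derivatives at the expansion point and divide by k!.
F(pi/6) = sqrt(3)/2
F′(pi/6) = -1/2
F′′(pi/6) = -sqrt(3)/2
F′′′(pi/6) = 1/2

1/12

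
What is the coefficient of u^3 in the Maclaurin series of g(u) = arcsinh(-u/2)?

[u^0] = 0;  [u^1] = -1/2;  [u^2] = 0;  [u^3] = 1/48.

1/48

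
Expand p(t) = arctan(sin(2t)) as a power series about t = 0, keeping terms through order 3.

Plug the Maclaurin series of the inner function into that of the outer and collect terms.
p(0) = 0
p′(0) = 2
p′′(0) = 0
p′′′(0) = -24
The Taylor polynomial is Σ p^(k)(0)/k! · t^k.

-4*t^3 + 2*t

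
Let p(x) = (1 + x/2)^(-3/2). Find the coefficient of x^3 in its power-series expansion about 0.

Apply the Taylor formula c_k = f^(k)(a)/k!.
[x^0] = 1;  [x^1] = -3/4;  [x^2] = 15/32;  [x^3] = -35/128.

-35/128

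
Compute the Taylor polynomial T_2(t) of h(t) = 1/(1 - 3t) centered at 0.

9*t^2 + 3*t + 1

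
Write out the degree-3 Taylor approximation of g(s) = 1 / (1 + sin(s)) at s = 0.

Write 1/(1+u) = 1 - u + u^2 - u^3 + ... and substitute the series for u.
[s^0] = 1;  [s^1] = -1;  [s^2] = 1;  [s^3] = -5/6.

-5*s^3/6 + s^2 - s + 1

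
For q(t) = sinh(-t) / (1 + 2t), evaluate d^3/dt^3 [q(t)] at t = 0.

Write out both Maclaurin series and multiply, keeping only the needed powers.
The coefficient of t^3 in the expansion is -25/6, so q′′′(0) = 3! * (-25/6) = -25.

-25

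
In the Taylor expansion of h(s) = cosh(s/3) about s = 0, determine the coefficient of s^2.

1/18

[s^0] = 1;  [s^1] = 0;  [s^2] = 1/18.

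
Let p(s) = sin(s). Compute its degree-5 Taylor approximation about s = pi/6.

p(pi/6) = 1/2
p′(pi/6) = sqrt(3)/2
p′′(pi/6) = -1/2
p′′′(pi/6) = -sqrt(3)/2
p^(4)(pi/6) = 1/2
p^(5)(pi/6) = sqrt(3)/2
Then c_k = p^(k)(pi/6)/k! gives each Taylor coefficient.

sqrt(3)*(s - pi/6)^5/240 + (s - pi/6)^4/48 - sqrt(3)*(s - pi/6)^3/12 - (s - pi/6)^2/4 + sqrt(3)*(s - pi/6)/2 + 1/2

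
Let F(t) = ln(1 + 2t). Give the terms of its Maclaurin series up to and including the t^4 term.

[t^0] = 0;  [t^1] = 2;  [t^2] = -2;  [t^3] = 8/3;  [t^4] = -4.

-4*t^4 + 8*t^3/3 - 2*t^2 + 2*t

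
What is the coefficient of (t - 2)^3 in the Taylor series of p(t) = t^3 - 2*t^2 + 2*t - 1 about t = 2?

Use the known series and substitute for the argument.
p(2) = 3
p′(2) = 6
p′′(2) = 8
p′′′(2) = 6
So c_3 = p′′′(2)/3! = 1.

1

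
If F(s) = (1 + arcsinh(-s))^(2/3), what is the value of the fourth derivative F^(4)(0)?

16/81

Plug the Maclaurin series of the inner function into that of the outer and collect terms.
From the series, [s^4] F = 2/243; multiply by 4! = 24 to get 16/81.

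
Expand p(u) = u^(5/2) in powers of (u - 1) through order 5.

3*(u - 1)^5/256 - 5*(u - 1)^4/128 + 5*(u - 1)^3/16 + 15*(u - 1)^2/8 + 5*(u - 1)/2 + 1

p(1) = 1
p′(1) = 5/2
p′′(1) = 15/4
p′′′(1) = 15/8
p^(4)(1) = -15/16
p^(5)(1) = 45/32
Then c_k = p^(k)(1)/k! gives each Taylor coefficient.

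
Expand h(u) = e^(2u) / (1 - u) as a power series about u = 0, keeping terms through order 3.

19*u^3/3 + 5*u^2 + 3*u + 1

Use 1/(1 - r) = Σ r^k on the denominator, then take the Cauchy product.
h(0) = 1
h′(0) = 3
h′′(0) = 10
h′′′(0) = 38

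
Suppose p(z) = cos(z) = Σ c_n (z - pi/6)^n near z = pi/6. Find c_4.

Compute the successive derivatives at the expansion point and divide by k!.
So c_4 = p^(4)(pi/6)/4! = sqrt(3)/48.

sqrt(3)/48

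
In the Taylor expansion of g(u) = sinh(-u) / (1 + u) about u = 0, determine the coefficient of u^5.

-47/40

Take the Cauchy product of the two expansions.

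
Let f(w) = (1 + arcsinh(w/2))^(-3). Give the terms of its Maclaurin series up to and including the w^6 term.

143*w^6/480 - 649*w^5/1280 + 13*w^4/16 - 19*w^3/16 + 3*w^2/2 - 3*w/2 + 1

Compose series: expand the inner function first, then feed it into the outer expansion.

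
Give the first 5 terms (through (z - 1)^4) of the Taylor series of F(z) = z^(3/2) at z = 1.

3*(z - 1)^4/128 - (z - 1)^3/16 + 3*(z - 1)^2/8 + 3*(z - 1)/2 + 1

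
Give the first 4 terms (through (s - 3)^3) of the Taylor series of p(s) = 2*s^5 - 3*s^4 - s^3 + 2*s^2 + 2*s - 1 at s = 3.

143*(s - 3)^3 + 371*(s - 3)^2 + 473*(s - 3) + 239

Apply the Taylor formula c_k = f^(k)(a)/k!.
p(3) = 239
p′(3) = 473
p′′(3) = 742
p′′′(3) = 858
The Taylor polynomial is Σ p^(k)(3)/k! · (s - 3)^k.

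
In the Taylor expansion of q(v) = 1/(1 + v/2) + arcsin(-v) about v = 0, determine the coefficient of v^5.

Combine the two series term by term.
[v^0] = 1;  [v^1] = -3/2;  [v^2] = 1/4;  [v^3] = -7/24;  [v^4] = 1/16;  [v^5] = -17/160.

-17/160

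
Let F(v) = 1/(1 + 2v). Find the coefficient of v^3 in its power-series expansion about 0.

-8

F(0) = 1
F′(0) = -2
F′′(0) = 8
F′′′(0) = -48
So c_3 = F′′′(0)/3! = -8.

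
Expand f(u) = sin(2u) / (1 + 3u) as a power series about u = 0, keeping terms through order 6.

-2254*u^6/5 + 2254*u^5/15 - 50*u^4 + 50*u^3/3 - 6*u^2 + 2*u

Take the Cauchy product of the two expansions.
[u^0] = 0;  [u^1] = 2;  [u^2] = -6;  [u^3] = 50/3;  [u^4] = -50;  [u^5] = 2254/15;  [u^6] = -2254/5.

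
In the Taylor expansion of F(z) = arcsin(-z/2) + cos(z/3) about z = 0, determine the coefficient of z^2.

-1/18

Expand each term separately and add.
[z^0] = 1;  [z^1] = -1/2;  [z^2] = -1/18.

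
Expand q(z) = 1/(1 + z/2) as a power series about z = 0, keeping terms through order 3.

-z^3/8 + z^2/4 - z/2 + 1

[z^0] = 1;  [z^1] = -1/2;  [z^2] = 1/4;  [z^3] = -1/8.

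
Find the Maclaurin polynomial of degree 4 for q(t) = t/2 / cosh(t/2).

Invert the denominator's series and multiply.

-t^3/16 + t/2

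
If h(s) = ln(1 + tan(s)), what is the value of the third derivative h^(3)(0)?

Substitute the inner expansion into the outer series and collect powers.
The coefficient of s^3 in the expansion is 2/3, so h′′′(0) = 3! * (2/3) = 4.

4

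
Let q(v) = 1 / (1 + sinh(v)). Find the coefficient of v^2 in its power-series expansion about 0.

1

Expand as Σ (-1)^k u^k with u equal to the inner function's series.
q(0) = 1
q′(0) = -1
q′′(0) = 2
The Taylor polynomial is Σ q^(k)(0)/k! · v^k.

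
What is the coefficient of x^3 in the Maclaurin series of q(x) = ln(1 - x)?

-1/3

[x^0] = 0;  [x^1] = -1;  [x^2] = -1/2;  [x^3] = -1/3.
So c_3 = q′′′(0)/3! = -1/3.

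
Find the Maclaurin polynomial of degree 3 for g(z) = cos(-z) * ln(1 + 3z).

15*z^3/2 - 9*z^2/2 + 3*z

Multiply the two series term by term and collect like powers.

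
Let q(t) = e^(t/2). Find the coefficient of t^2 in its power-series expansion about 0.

1/8

q(0) = 1
q′(0) = 1/2
q′′(0) = 1/4
So c_2 = q′′(0)/2! = 1/8.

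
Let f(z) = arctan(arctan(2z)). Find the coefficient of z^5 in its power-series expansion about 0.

352/15

Substitute the inner expansion into the outer series and collect powers.
f(0) = 0
f′(0) = 2
f′′(0) = 0
f′′′(0) = -32
f^(4)(0) = 0
f^(5)(0) = 2816
So c_5 = f^(5)(0)/5! = 352/15.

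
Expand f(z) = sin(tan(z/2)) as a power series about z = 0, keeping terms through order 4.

Plug the Maclaurin series of the inner function into that of the outer and collect terms.
f(0) = 0
f′(0) = 1/2
f′′(0) = 0
f′′′(0) = 1/8
f^(4)(0) = 0

z^3/48 + z/2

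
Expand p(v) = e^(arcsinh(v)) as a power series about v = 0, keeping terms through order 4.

-v^4/8 + v^2/2 + v + 1

Let u equal the inner series; expand the outer function in u and truncate.
[v^0] = 1;  [v^1] = 1;  [v^2] = 1/2;  [v^3] = 0;  [v^4] = -1/8.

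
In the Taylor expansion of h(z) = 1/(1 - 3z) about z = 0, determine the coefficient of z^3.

h(0) = 1
h′(0) = 3
h′′(0) = 18
h′′′(0) = 162
Dividing each by k! gives the coefficients c_0, ..., c_3.

27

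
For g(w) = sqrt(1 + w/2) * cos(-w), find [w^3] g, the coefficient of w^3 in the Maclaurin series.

Write out both Maclaurin series and multiply, keeping only the needed powers.
g(0) = 1
g′(0) = 1/4
g′′(0) = -17/16
g′′′(0) = -45/64
So c_3 = g′′′(0)/3! = -15/128.

-15/128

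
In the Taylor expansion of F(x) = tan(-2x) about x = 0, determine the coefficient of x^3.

F(0) = 0
F′(0) = -2
F′′(0) = 0
F′′′(0) = -16

-8/3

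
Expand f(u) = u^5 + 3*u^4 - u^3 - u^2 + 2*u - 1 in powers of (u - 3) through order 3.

Apply the Taylor formula c_k = f^(k)(a)/k!.
f(3) = 455
f′(3) = 698
f′′(3) = 844
f′′′(3) = 750

125*(u - 3)^3 + 422*(u - 3)^2 + 698*(u - 3) + 455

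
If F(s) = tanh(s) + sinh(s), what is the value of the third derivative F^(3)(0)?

Expand each term separately and add.
The coefficient of s^3 in the expansion is -1/6, so F′′′(0) = 3! * (-1/6) = -1.

-1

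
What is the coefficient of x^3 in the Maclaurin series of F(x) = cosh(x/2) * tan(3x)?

75/8

Multiply the two series term by term and collect like powers.
F(0) = 0
F′(0) = 3
F′′(0) = 0
F′′′(0) = 225/4
The Taylor polynomial is Σ F^(k)(0)/k! · x^k.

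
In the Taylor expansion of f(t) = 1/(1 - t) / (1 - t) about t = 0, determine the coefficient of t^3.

4

Take the Cauchy product of the two expansions.
f(0) = 1
f′(0) = 2
f′′(0) = 6
f′′′(0) = 24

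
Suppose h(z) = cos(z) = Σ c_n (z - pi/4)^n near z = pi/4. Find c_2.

h(pi/4) = sqrt(2)/2
h′(pi/4) = -sqrt(2)/2
h′′(pi/4) = -sqrt(2)/2
So c_2 = h′′(pi/4)/2! = -sqrt(2)/4.

-sqrt(2)/4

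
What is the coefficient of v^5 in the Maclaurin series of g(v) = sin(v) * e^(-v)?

-1/30

Take the Cauchy product of the two expansions.
g(0) = 0
g′(0) = 1
g′′(0) = -2
g′′′(0) = 2
g^(4)(0) = 0
g^(5)(0) = -4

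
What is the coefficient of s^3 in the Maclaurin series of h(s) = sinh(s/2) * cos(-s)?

-11/48

Expand each factor separately, then convolve coefficients.
h(0) = 0
h′(0) = 1/2
h′′(0) = 0
h′′′(0) = -11/8
The Taylor polynomial is Σ h^(k)(0)/k! · s^k.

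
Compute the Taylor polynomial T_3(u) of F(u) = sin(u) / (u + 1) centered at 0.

5*u^3/6 - u^2 + u

Multiply the numerator's expansion by the denominator's geometric series.
F(0) = 0
F′(0) = 1
F′′(0) = -2
F′′′(0) = 5
The Taylor polynomial is Σ F^(k)(0)/k! · u^k.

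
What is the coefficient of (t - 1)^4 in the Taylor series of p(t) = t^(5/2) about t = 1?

-5/128

Differentiate repeatedly and evaluate at the center.
[(t - 1)^0] = 1;  [(t - 1)^1] = 5/2;  [(t - 1)^2] = 15/8;  [(t - 1)^3] = 5/16;  [(t - 1)^4] = -5/128.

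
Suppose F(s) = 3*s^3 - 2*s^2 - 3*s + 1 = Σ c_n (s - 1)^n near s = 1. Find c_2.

7

[(s - 1)^0] = -1;  [(s - 1)^1] = 2;  [(s - 1)^2] = 7.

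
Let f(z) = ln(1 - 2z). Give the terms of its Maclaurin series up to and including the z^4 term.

-4*z^4 - 8*z^3/3 - 2*z^2 - 2*z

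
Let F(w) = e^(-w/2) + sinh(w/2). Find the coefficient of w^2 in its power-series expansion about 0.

Combine the two series term by term.
[w^0] = 1;  [w^1] = 0;  [w^2] = 1/8.

1/8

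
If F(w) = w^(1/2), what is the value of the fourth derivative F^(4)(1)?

The coefficient of (w - 1)^4 in the expansion is -5/128, so F^(4)(1) = 4! * (-5/128) = -15/16.

-15/16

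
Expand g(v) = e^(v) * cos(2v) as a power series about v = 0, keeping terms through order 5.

Expand each factor separately, then convolve coefficients.
g(0) = 1
g′(0) = 1
g′′(0) = -3
g′′′(0) = -11
g^(4)(0) = -7
g^(5)(0) = 41
Dividing each by k! gives the coefficients c_0, ..., c_5.

41*v^5/120 - 7*v^4/24 - 11*v^3/6 - 3*v^2/2 + v + 1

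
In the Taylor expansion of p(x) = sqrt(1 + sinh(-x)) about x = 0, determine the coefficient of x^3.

Compose series: expand the inner function first, then feed it into the outer expansion.
p(0) = 1
p′(0) = -1/2
p′′(0) = -1/4
p′′′(0) = -7/8
The Taylor polynomial is Σ p^(k)(0)/k! · x^k.

-7/48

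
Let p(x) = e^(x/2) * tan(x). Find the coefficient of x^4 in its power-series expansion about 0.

Write out both Maclaurin series and multiply, keeping only the needed powers.
[x^0] = 0;  [x^1] = 1;  [x^2] = 1/2;  [x^3] = 11/24;  [x^4] = 3/16.
So c_4 = p^(4)(0)/4! = 3/16.

3/16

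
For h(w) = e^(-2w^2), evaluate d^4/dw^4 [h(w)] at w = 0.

48

Compute the successive derivatives at the expansion point and divide by k!.
From the series, [w^4] h = 2; multiply by 4! = 24 to get 48.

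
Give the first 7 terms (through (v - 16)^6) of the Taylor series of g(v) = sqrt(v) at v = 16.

Compute the successive derivatives at the expansion point and divide by k!.
g(16) = 4
g′(16) = 1/8
g′′(16) = -1/256
g′′′(16) = 3/8192
g^(4)(16) = -15/262144
g^(5)(16) = 105/8388608
g^(6)(16) = -945/268435456

-21*(v - 16)^6/4294967296 + 7*(v - 16)^5/67108864 - 5*(v - 16)^4/2097152 + (v - 16)^3/16384 - (v - 16)^2/512 + (v - 16)/8 + 4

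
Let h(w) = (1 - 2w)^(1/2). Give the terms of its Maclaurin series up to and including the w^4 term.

[w^0] = 1;  [w^1] = -1;  [w^2] = -1/2;  [w^3] = -1/2;  [w^4] = -5/8.

-5*w^4/8 - w^3/2 - w^2/2 - w + 1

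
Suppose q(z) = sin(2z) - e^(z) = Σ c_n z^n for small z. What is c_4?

-1/24

Add the two expansions coefficient-wise.
q(0) = -1
q′(0) = 1
q′′(0) = -1
q′′′(0) = -9
q^(4)(0) = -1
Then c_k = q^(k)(0)/k! gives each Taylor coefficient.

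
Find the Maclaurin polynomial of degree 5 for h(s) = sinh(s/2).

s^5/3840 + s^3/48 + s/2

h(0) = 0
h′(0) = 1/2
h′′(0) = 0
h′′′(0) = 1/8
h^(4)(0) = 0
h^(5)(0) = 1/32
Dividing each by k! gives the coefficients c_0, ..., c_5.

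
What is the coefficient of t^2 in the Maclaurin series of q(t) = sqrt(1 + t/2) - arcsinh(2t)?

-1/32

Expand each term separately and add.
[t^0] = 1;  [t^1] = -7/4;  [t^2] = -1/32.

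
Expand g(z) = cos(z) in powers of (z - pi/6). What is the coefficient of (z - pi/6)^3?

Apply the Taylor formula c_k = f^(k)(a)/k!.
g(pi/6) = sqrt(3)/2
g′(pi/6) = -1/2
g′′(pi/6) = -sqrt(3)/2
g′′′(pi/6) = 1/2

1/12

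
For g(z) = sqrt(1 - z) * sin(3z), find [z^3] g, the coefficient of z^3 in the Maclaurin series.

Take the Cauchy product of the two expansions.
g(0) = 0
g′(0) = 3
g′′(0) = -3
g′′′(0) = -117/4
So c_3 = g′′′(0)/3! = -39/8.

-39/8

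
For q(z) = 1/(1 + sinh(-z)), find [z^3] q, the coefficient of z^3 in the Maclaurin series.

7/6

Let u equal the inner series; expand the outer function in u and truncate.
[z^0] = 1;  [z^1] = 1;  [z^2] = 1;  [z^3] = 7/6.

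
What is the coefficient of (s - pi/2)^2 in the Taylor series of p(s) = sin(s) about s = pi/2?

p(pi/2) = 1
p′(pi/2) = 0
p′′(pi/2) = -1
So c_2 = p′′(pi/2)/2! = -1/2.

-1/2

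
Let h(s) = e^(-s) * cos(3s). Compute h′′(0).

Multiply the two series term by term and collect like powers.
The coefficient of s^2 in the expansion is -4, so h′′(0) = 2! * (-4) = -8.

-8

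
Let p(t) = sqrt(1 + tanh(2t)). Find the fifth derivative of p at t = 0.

121

Plug the Maclaurin series of the inner function into that of the outer and collect terms.
The coefficient of t^5 in the expansion is 121/120, so p^(5)(0) = 5! * (121/120) = 121.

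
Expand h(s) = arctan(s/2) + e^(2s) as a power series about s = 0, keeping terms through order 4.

Combine the two series term by term.
h(0) = 1
h′(0) = 5/2
h′′(0) = 4
h′′′(0) = 31/4
h^(4)(0) = 16

2*s^4/3 + 31*s^3/24 + 2*s^2 + 5*s/2 + 1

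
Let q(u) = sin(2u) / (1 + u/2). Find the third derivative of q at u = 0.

Take the Cauchy product of the two expansions.
The coefficient of u^3 in the expansion is -5/6, so q′′′(0) = 3! * (-5/6) = -5.

-5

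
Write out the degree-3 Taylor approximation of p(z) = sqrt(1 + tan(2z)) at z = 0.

Let u equal the inner series; expand the outer function in u and truncate.
p(0) = 1
p′(0) = 1
p′′(0) = -1
p′′′(0) = 11
The Taylor polynomial is Σ p^(k)(0)/k! · z^k.

11*z^3/6 - z^2/2 + z + 1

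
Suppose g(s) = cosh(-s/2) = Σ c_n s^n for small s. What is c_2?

1/8

Differentiate repeatedly and evaluate at the center.
g(0) = 1
g′(0) = 0
g′′(0) = 1/4
The Taylor polynomial is Σ g^(k)(0)/k! · s^k.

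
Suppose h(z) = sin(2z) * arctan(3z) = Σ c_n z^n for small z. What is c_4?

-22

Take the Cauchy product of the two expansions.
h(0) = 0
h′(0) = 0
h′′(0) = 12
h′′′(0) = 0
h^(4)(0) = -528
So c_4 = h^(4)(0)/4! = -22.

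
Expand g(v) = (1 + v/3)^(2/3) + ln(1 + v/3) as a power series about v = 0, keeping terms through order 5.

Add the two expansions coefficient-wise.
g(0) = 1
g′(0) = 5/9
g′′(0) = -11/81
g′′′(0) = 62/729
g^(4)(0) = -542/6561
g^(5)(0) = 6392/59049

799*v^5/885735 - 271*v^4/78732 + 31*v^3/2187 - 11*v^2/162 + 5*v/9 + 1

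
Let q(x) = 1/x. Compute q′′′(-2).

-3/8

The coefficient of (x + 2)^3 in the expansion is -1/16, so q′′′(-2) = 3! * (-1/16) = -3/8.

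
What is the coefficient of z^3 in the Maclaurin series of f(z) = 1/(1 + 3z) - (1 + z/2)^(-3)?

-103/4

Expand each term separately and add.
[z^0] = 0;  [z^1] = -3/2;  [z^2] = 15/2;  [z^3] = -103/4.
So c_3 = f′′′(0)/3! = -103/4.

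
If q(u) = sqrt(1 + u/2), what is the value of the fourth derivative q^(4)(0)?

-15/256

Differentiate repeatedly and evaluate at the center.
From the series, [u^4] q = -5/2048; multiply by 4! = 24 to get -15/256.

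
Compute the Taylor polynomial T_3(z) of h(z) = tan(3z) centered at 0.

9*z^3 + 3*z

h(0) = 0
h′(0) = 3
h′′(0) = 0
h′′′(0) = 54
The Taylor polynomial is Σ h^(k)(0)/k! · z^k.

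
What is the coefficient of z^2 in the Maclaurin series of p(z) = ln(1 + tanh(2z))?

Let u equal the inner series; expand the outer function in u and truncate.
p(0) = 0
p′(0) = 2
p′′(0) = -4
Dividing each by k! gives the coefficients c_0, ..., c_2.

-2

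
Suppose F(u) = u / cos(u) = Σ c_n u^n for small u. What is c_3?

Divide the numerator series by the denominator series (power-series long division).
F(0) = 0
F′(0) = 1
F′′(0) = 0
F′′′(0) = 3
So c_3 = F′′′(0)/3! = 1/2.

1/2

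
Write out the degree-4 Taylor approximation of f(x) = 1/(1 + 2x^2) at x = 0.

4*x^4 - 2*x^2 + 1

f(0) = 1
f′(0) = 0
f′′(0) = -4
f′′′(0) = 0
f^(4)(0) = 96
Then c_k = f^(k)(0)/k! gives each Taylor coefficient.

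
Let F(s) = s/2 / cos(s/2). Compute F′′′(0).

3/8

Divide the numerator series by the denominator series (power-series long division).
From the series, [s^3] F = 1/16; multiply by 3! = 6 to get 3/8.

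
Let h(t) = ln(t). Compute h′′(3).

-1/9

The coefficient of (t - 3)^2 in the expansion is -1/18, so h′′(3) = 2! * (-1/18) = -1/9.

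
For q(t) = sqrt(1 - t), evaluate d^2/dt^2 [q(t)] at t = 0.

-1/4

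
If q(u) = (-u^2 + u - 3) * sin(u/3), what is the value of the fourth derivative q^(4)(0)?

Shift and add copies of the series according to the polynomial's terms.
The coefficient of u^4 in the expansion is -1/162, so q^(4)(0) = 4! * (-1/162) = -4/27.

-4/27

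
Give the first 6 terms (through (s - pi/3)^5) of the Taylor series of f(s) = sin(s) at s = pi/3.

(s - pi/3)^5/240 + sqrt(3)*(s - pi/3)^4/48 - (s - pi/3)^3/12 - sqrt(3)*(s - pi/3)^2/4 + (s - pi/3)/2 + sqrt(3)/2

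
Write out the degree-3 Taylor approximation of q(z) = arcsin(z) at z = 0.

z^3/6 + z

Differentiate repeatedly and evaluate at the center.
q(0) = 0
q′(0) = 1
q′′(0) = 0
q′′′(0) = 1
Then c_k = q^(k)(0)/k! gives each Taylor coefficient.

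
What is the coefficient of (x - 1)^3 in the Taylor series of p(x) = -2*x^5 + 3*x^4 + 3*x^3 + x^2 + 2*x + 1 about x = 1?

-5

p(1) = 8
p′(1) = 15
p′′(1) = 16
p′′′(1) = -30
So c_3 = p′′′(1)/3! = -5.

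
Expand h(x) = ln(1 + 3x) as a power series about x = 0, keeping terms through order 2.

h(0) = 0
h′(0) = 3
h′′(0) = -9
Dividing each by k! gives the coefficients c_0, ..., c_2.

-9*x^2/2 + 3*x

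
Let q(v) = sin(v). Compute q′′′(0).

The coefficient of v^3 in the expansion is -1/6, so q′′′(0) = 3! * (-1/6) = -1.

-1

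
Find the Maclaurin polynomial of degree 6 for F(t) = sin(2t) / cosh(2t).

Divide the numerator series by the denominator series (power-series long division).
[t^0] = 0;  [t^1] = 2;  [t^2] = 0;  [t^3] = -16/3;  [t^4] = 0;  [t^5] = 48/5;  [t^6] = 0.

48*t^5/5 - 16*t^3/3 + 2*t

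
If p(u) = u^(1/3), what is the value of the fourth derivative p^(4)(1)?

From the series, [(u - 1)^4] p = -10/243; multiply by 4! = 24 to get -80/81.

-80/81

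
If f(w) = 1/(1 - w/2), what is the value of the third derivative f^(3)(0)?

3/4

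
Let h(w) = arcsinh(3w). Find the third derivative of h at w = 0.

-27

The coefficient of w^3 in the expansion is -9/2, so h′′′(0) = 3! * (-9/2) = -27.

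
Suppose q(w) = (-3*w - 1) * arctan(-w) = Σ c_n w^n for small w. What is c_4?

Shift and add copies of the series according to the polynomial's terms.
[w^0] = 0;  [w^1] = 1;  [w^2] = 3;  [w^3] = -1/3;  [w^4] = -1.

-1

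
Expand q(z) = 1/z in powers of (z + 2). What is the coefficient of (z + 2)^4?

-1/32

q(-2) = -1/2
q′(-2) = -1/4
q′′(-2) = -1/4
q′′′(-2) = -3/8
q^(4)(-2) = -3/4
The Taylor polynomial is Σ q^(k)(-2)/k! · (z + 2)^k.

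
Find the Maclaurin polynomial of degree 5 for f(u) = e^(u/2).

f(0) = 1
f′(0) = 1/2
f′′(0) = 1/4
f′′′(0) = 1/8
f^(4)(0) = 1/16
f^(5)(0) = 1/32
The Taylor polynomial is Σ f^(k)(0)/k! · u^k.

u^5/3840 + u^4/384 + u^3/48 + u^2/8 + u/2 + 1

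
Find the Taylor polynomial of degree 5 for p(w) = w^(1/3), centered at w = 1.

22*(w - 1)^5/729 - 10*(w - 1)^4/243 + 5*(w - 1)^3/81 - (w - 1)^2/9 + (w - 1)/3 + 1

[(w - 1)^0] = 1;  [(w - 1)^1] = 1/3;  [(w - 1)^2] = -1/9;  [(w - 1)^3] = 5/81;  [(w - 1)^4] = -10/243;  [(w - 1)^5] = 22/729.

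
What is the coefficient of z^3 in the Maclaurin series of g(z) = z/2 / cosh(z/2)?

Write the quotient as an unknown series and match coefficients against numerator = denominator · series.

-1/16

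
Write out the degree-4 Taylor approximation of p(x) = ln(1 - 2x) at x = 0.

Compute the successive derivatives at the expansion point and divide by k!.
p(0) = 0
p′(0) = -2
p′′(0) = -4
p′′′(0) = -16
p^(4)(0) = -96
Then c_k = p^(k)(0)/k! gives each Taylor coefficient.

-4*x^4 - 8*x^3/3 - 2*x^2 - 2*x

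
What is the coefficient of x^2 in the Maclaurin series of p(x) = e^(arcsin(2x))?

2

Compose series: expand the inner function first, then feed it into the outer expansion.
p(0) = 1
p′(0) = 2
p′′(0) = 4
So c_2 = p′′(0)/2! = 2.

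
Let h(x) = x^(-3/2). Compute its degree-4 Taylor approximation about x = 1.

315*(x - 1)^4/128 - 35*(x - 1)^3/16 + 15*(x - 1)^2/8 - 3*(x - 1)/2 + 1

h(1) = 1
h′(1) = -3/2
h′′(1) = 15/4
h′′′(1) = -105/8
h^(4)(1) = 945/16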